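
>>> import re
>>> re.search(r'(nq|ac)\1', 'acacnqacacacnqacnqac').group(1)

'ac'

The backreference `\1` re-matches whatever the first group consumed, character for character.
Unlike `match`, `search` isn't anchored — it looks for the pattern anywhere in the string.
The match spans [0:4] → 'acac'.
Captured: group 1 = 'ac'.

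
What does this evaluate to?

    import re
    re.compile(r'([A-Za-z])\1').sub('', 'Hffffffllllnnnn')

'H'

`\1` is not a pattern — it's the concrete string captured by group 1, re-applied verbatim.
Matches: at [1:3] → 'ff'; at [3:5] → 'ff'; at [5:7] → 'ff'; at [7:9] → 'll'; at [9:11] → 'll'; ….
`sub` substitutes '' at each match site.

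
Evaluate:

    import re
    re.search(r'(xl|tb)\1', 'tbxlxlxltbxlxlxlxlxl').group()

'xlxl'

`\1` is not a pattern — it's the concrete string captured by group 1, re-applied verbatim.
`search` walks the string left to right and returns the first match it finds.
The match spans [2:6] → 'xlxl'.
Captured: group 1 = 'xl'.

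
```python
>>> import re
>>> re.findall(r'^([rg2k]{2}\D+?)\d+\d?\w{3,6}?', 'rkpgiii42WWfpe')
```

['rkpgiii']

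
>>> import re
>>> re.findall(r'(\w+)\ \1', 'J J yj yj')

After group 1 captures some text, `\1` only succeeds where that same text appears again.
Walking the string: at [0:3] match 'J J', group 1 = 'J'; at [4:9] match 'yj yj', group 1 = 'yj'.
Because there's exactly one group, `findall` drops the full match and keeps group 1 from each hit.

['J', 'yj']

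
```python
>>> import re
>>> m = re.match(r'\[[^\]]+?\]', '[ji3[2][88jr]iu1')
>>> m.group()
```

`re.match` only tries the pattern at the start of the string.
The match spans [0:7] → '[ji3[2]'.

'[ji3[2]'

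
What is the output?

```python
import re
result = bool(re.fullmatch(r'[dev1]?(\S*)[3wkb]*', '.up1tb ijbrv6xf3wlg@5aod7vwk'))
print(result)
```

False

This matches optionally one of [dev1]; then zero or more of a non-whitespace character (captured); then zero or more of one of [3wkb].
`re.fullmatch` requires the pattern to consume the entire string.
Here the pattern can't cover the whole string, so the call returns None, and `bool(None)` is False.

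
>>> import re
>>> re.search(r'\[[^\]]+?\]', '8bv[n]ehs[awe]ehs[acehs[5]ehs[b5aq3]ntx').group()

The match spans [3:6] → '[n]'.

'[n]'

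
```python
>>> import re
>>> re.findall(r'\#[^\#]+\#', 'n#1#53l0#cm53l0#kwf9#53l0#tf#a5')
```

Scanning left to right: at [1:4] → '#1#'; at [8:16] → '#cm53l0#'; at [20:26] → '#53l0#'.
Since nothing is captured, `findall` lists the 3 matched substrings directly.

['#1#', '#cm53l0#', '#53l0#']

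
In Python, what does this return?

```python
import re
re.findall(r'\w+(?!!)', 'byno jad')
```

['byno', 'jad']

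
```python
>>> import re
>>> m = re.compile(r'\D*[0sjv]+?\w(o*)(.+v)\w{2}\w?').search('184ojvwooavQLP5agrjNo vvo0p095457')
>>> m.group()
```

'ojvwooavQLP5agrjNo vvo0p'

The pattern matches zero or more of a non-digit, then one or more of one of [0sjv] (lazy), then a word character; then zero or more of a literal 'o' (captured); then one or more of any character, then a literal 'v' (captured); then exactly 2 of a word character, then optionally a word character.
Unlike `match`, `search` isn't anchored — it looks for the pattern anywhere in the string.
The match spans [3:27] → 'ojvwooavQLP5agrjNo vvo0p'.
Captured: group 1 = '', group 2 = 'LP5agrjNo vv'.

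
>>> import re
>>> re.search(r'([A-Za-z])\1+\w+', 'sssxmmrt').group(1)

's'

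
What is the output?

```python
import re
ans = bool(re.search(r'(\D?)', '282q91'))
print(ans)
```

True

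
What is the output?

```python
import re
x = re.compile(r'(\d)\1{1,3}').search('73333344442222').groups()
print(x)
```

('3',)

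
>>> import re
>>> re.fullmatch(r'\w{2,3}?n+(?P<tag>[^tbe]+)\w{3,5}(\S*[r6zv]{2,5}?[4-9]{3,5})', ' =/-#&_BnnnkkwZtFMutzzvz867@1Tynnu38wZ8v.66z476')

None

`re.fullmatch` is like wrapping the pattern in `^…$` (in single-line mode).
Here there's no way to consume every character, so the call returns None.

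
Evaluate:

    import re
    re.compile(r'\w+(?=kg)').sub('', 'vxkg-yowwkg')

'kg-kg'

Lookahead/lookbehind check context without consuming it, so the matched span excludes the asserted characters.
Each match is replaced by ''.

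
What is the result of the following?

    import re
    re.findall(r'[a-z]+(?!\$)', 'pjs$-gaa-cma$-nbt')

The negative lookaround is zero-width — it rules out positions where the adjacent text would match, without consuming anything.
Scanning left to right: at [0:2] → 'pj'; at [5:8] → 'gaa'; at [9:11] → 'cm'; at [14:17] → 'nbt'.
No capturing groups, so `findall` returns the 4 full match strings.

['pj', 'gaa', 'cm', 'nbt']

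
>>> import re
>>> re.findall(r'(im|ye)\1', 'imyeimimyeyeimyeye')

The backreference `\1` re-matches whatever the first group consumed, character for character.
Walking the string: at [4:8] match 'imim', group 1 = 'im'; at [8:12] match 'yeye', group 1 = 'ye'; at [14:18] match 'yeye', group 1 = 'ye'.
With a single group, `findall` returns only what that group captured — 3 items.

['im', 'ye', 'ye']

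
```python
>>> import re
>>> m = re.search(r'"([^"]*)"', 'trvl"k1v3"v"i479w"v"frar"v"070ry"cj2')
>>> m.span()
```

`search` walks the string left to right and returns the first match it finds.
The match spans [4:10] → '"k1v3"'.
Captured: group 1 = 'k1v3'.

(4, 10)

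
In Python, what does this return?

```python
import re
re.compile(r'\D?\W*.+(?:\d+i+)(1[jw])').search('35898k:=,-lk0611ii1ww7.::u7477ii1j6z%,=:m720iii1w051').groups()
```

The match spans [0:49] → '35898k:=,-lk0611ii1ww7.::u7477ii1j6z%,=:m720iii1w'.
Captured: group 1 = '1w'.

('1w',)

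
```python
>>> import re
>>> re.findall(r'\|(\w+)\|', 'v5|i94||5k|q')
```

['i94', '5k']

With a single group, `findall` returns only what that group captured — 2 items.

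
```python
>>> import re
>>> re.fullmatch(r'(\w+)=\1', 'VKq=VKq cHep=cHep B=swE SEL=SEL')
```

None

`\1` is not a pattern — it's the concrete string captured by group 1, re-applied verbatim.
`re.fullmatch` is like wrapping the pattern in `^…$` (in single-line mode).
Here the pattern can't cover the whole string, so the call returns None.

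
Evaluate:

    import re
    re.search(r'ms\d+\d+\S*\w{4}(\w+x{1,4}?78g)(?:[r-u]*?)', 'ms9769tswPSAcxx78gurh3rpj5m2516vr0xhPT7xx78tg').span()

Pattern: the literal 'ms', then one or more of a digit; then one or more of a digit, then zero or more of a non-whitespace character, then exactly 4 of a word character; then one or more of a word character, then 1 to 4 of a literal 'x' (lazy), then the literal '78g' (captured); then zero or more of a character in [r-u] (lazy) (non-capturing group).
Because the quantifier is non-greedy, it stops expanding at the earliest point where the rest of the pattern can succeed.
`re.search` scans for the first position where the pattern succeeds.
The match spans [0:18] → 'ms9769tswPSAcxx78g'.
Captured: group 1 = 'xx78g'.

(0, 18)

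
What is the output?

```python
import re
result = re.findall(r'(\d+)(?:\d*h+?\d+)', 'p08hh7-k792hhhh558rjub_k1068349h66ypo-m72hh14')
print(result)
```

['08', '792', '1068349', '72']

Pattern: one or more of a digit (captured); then zero or more of a digit, then one or more of a literal 'h' (lazy), then one or more of a digit (non-capturing group).
Scanning left to right: at [1:6] match '08hh7', group 1 = '08'; at [8:18] match '792hhhh558', group 1 = '792'; at [24:34] match '1068349h66', group 1 = '1068349'; at [39:45] match '72hh14', group 1 = '72'.
Because there's exactly one group, `findall` drops the full match and keeps group 1 from each hit.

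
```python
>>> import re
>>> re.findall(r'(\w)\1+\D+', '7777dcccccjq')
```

['7']

A backreference is literal: `\1` must see the identical characters the first group matched.
Matches: at [0:12] match '7777dcccccjq', group 1 = '7'.
Because there's exactly one group, `findall` drops the full match and keeps group 1 from the one hit.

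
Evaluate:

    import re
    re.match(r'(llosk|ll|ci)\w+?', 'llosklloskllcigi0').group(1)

'llosk'

`|` is ordered: at each position the engine commits to the first alternative that works.
`re.match` only tries the pattern at the start of the string.
The match spans [0:6] → 'lloskl'.
Captured: group 1 = 'llosk'.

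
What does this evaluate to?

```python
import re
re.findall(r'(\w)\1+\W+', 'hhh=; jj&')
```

['h', 'j']

The backreference `\1` re-matches whatever the first group consumed, character for character.
Scanning left to right: at [0:6] match 'hhh=; ', group 1 = 'h'; at [6:9] match 'jj&', group 1 = 'j'.
With a single group, `findall` returns only what that group captured — 2 items.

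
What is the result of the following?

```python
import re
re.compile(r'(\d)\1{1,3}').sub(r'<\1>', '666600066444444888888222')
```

'<6><0><6><4><4><8><8><2>'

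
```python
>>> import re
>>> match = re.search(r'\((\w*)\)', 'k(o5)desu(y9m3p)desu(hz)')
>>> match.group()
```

The match spans [1:5] → '(o5)'.

'(o5)'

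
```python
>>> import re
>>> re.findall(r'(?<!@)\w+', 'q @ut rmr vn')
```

['q', 't', 'rmr', 'vn']

`(?!…)`/`(?<!…)` only lets a position through if the neighbouring text does NOT match; no characters are consumed.
With no groups in the pattern, `findall` gives back each whole match — 4 here.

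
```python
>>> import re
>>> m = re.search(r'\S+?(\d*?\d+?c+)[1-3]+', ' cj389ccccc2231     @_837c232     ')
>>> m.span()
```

(1, 15)

This matches one or more of a non-whitespace character (lazy); then zero or more of a digit (lazy), then one or more of a digit (lazy), then one or more of the literal 'c' (captured); then one or more of a character in [1-3].
`re.search` scans for the first position where the pattern succeeds.
The match spans [1:15] → 'cj389ccccc2231'.
Captured: group 1 = '389ccccc'.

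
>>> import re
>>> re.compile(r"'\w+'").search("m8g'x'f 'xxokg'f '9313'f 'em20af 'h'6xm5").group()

"'x'"

The match spans [3:6] → "'x'".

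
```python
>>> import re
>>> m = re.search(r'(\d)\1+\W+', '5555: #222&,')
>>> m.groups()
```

('5',)

The match spans [0:7] → '5555: #'.
Captured: group 1 = '5'.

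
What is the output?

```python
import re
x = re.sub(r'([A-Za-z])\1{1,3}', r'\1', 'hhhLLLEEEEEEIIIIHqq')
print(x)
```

The backreference `\1` re-matches whatever the first group consumed, character for character.
The replacement refers to a captured group, so each match is rewritten using its own captured text.

hLEEIHq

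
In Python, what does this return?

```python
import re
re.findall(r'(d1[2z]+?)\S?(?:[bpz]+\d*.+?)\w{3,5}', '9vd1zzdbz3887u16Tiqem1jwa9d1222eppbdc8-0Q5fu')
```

['d1z', 'd1222']

Because the quantifier is non-greedy, it stops expanding at the earliest point where the rest of the pattern can succeed.
One capturing group, so `findall` returns just the captured substring from each match — 2 in all.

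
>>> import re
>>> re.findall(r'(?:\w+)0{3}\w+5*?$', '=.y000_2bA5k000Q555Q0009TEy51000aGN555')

This matches one or more of a word character (non-capturing group); then exactly 3 of the literal '0', then one or more of a word character, then zero or more of a literal '5' (lazy); then anchored at the end.
Scanning left to right: at [2:38] → 'y000_2bA5k000Q555Q0009TEy51000aGN555'.
`findall` yields the raw match text (1 of them) because the pattern has no groups.

['y000_2bA5k000Q555Q0009TEy51000aGN555']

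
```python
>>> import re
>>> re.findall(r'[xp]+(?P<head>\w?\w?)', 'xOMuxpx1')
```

With a single group, `findall` returns only what that group captured — 2 items.

['OM', '1']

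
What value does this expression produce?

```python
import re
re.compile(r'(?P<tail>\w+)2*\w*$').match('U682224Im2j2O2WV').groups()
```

('U682224Im2j2O2WV',)

This matches one or more of a word character (captured as 'tail'); then zero or more of a literal '2', then zero or more of a word character; then anchored at the end.
`re.match` won't scan ahead — the pattern has to work from the very first character.
The match spans [0:16] → 'U682224Im2j2O2WV'.
Captured: group 1 = 'U682224Im2j2O2WV'.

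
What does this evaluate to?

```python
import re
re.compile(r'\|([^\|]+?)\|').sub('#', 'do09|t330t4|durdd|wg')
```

Matches: at [4:12] → '|t330t4|'.
`sub` substitutes '#' at each match site.

'do09#durdd|wg'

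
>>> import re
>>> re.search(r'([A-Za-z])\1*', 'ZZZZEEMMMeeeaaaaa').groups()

('Z',)

After group 1 captures some text, `\1` only succeeds where that same text appears again.
`search` walks the string left to right and returns the first match it finds.
The match spans [0:4] → 'ZZZZ'.
Captured: group 1 = 'Z'.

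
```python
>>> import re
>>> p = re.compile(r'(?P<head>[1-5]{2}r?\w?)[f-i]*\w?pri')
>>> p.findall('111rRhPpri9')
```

The pattern matches exactly 2 of a character in [1-5], then optionally the literal 'r', then optionally a word character (captured as 'head'); then zero or more of a character in [f-i], then optionally a word character, then the literal 'pri'.
Matches: at [1:10] match '11rRhPpri', group 1 = '11rR'.
One capturing group, so `findall` returns just the captured substring from the one match — 1 in all.

['11rR']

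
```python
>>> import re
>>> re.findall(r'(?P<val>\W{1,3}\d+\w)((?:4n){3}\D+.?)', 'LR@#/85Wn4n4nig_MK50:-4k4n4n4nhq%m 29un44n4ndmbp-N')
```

[(':-4k', '4n4n4nhq%m 2')]

This matches 1 to 3 of a non-word character, then one or more of a digit, then a word character (captured as 'val'); then the literal '4n' repeated 3 times, then one or more of a non-digit, then optionally any character (captured).
Walking the string: at [20:36] match ':-4k4n4n4nhq%m 2', groups = (':-4k', '4n4n4nhq%m 2').
With 2 capturing groups, `findall` returns a 2-tuple per match.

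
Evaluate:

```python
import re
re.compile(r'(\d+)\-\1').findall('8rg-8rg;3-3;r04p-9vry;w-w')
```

['3']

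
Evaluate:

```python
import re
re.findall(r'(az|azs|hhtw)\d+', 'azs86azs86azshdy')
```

Walking the string: at [0:5] match 'azs86', group 1 = 'azs'; at [5:10] match 'azs86', group 1 = 'azs'.
One capturing group, so `findall` returns just the captured substring from each match — 2 in all.

['azs', 'azs']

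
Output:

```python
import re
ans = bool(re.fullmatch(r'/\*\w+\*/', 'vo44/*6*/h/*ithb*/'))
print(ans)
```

`fullmatch` succeeds only if the pattern covers the string from start to end.
Here the pattern can't cover the whole string, so the call returns None, and `bool(None)` is False.

False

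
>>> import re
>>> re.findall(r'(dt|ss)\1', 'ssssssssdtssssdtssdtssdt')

['ss', 'ss', 'ss']

`\1` has to match the exact text group 1 already captured.
Scanning left to right: at [0:4] match 'ssss', group 1 = 'ss'; at [4:8] match 'ssss', group 1 = 'ss'; at [10:14] match 'ssss', group 1 = 'ss'.
With a single group, `findall` returns only what that group captured — 3 items.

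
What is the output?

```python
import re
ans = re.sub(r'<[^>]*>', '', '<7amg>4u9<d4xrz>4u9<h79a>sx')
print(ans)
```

`sub` substitutes '' at each match site.

4u94u9sx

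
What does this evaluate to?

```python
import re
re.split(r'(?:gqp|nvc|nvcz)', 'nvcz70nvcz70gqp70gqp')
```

['', 'z70', 'z70', '70', '']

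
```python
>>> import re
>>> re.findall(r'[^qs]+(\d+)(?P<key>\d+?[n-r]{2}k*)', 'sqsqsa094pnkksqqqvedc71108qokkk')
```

[('9', '4pnkk'), ('0', '8qokkk')]

The pattern matches one or more of any character except [qs]; then one or more of a digit (captured); then one or more of a digit (lazy), then exactly 2 of a character in [n-r], then zero or more of the literal 'k' (captured as 'key').
Scanning left to right: at [5:13] match 'a094pnkk', groups = ('9', '4pnkk'); at [17:31] match 'vedc71108qokkk', groups = ('0', '8qokkk').
Multiple groups make `findall` return tuples — one 2-tuple for each match.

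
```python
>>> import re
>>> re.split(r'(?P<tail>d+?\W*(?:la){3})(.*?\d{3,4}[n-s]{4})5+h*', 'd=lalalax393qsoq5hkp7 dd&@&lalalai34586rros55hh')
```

This matches one or more of the literal 'd' (lazy), then zero or more of a non-word character, then the literal 'la' repeated 3 times (captured as 'tail'); then zero or more of any character (lazy), then 3 to 4 of a digit, then exactly 4 of a character in [n-s] (captured); then one or more of the literal '5', then zero or more of the literal 'h'.
Matches to split on: at [0:18] → 'd=lalalax393qsoq5h'; at [22:47] → 'dd&@&lalalai34586rros55hh'.
`re.split` interleaves the captured-group text with the surrounding fragments.

['', 'd=lalala', 'x393qsoq', 'kp7 ', 'dd&@&lalala', 'i34586rros', '']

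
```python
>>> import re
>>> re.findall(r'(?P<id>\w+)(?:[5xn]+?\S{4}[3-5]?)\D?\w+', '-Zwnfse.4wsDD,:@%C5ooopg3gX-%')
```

Pattern: one or more of a word character (captured as 'id'); then one or more of one of [5xn] (lazy), then exactly 4 of a non-whitespace character, then optionally a character in [3-5] (non-capturing group); then optionally a non-digit, then one or more of a word character.
Scanning left to right: at [1:13] match 'Zwnfse.4wsDD', group 1 = 'Zw'; at [17:27] match 'C5ooopg3gX', group 1 = 'C'.
One capturing group, so `findall` returns just the captured substring from each match — 2 in all.

['Zw', 'C']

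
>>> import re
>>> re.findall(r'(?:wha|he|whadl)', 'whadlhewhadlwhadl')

['wha', 'he', 'wha', 'wha']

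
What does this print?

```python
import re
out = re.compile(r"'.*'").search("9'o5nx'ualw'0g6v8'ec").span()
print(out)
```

The match spans [1:18] → "'o5nx'ualw'0g6v8'".

(1, 18)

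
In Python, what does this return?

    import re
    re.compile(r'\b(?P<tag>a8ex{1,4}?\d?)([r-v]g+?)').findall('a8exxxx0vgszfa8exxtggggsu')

Pattern: a word boundary (`\b`, zero-width); then the literal 'a8e', then 1 to 4 of a literal 'x' (lazy), then optionally a digit (captured as 'tag'); then a character in [r-v], then one or more of a literal 'g' (lazy) (captured).
Scanning left to right: at [0:10] match 'a8exxxx0vg', groups = ('a8exxxx0', 'vg').
Multiple groups make `findall` return tuples — one 2-tuple for the one match.

[('a8exxxx0', 'vg')]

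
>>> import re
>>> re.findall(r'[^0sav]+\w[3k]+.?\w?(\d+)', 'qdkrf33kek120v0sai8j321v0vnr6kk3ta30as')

['0', '1', '0']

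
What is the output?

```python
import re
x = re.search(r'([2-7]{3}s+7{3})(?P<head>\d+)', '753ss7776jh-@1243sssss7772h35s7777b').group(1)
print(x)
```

753ss777

This matches exactly 3 of a character in [2-7], then one or more of the literal 's', then exactly 3 of a literal '7' (captured); then one or more of a digit (captured as 'head').
`search` walks the string left to right and returns the first match it finds.
The match spans [0:9] → '753ss7776'.
Captured: group 1 = '753ss777', group 2 = '6'.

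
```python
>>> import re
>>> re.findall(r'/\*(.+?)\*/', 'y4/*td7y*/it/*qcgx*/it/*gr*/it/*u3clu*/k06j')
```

['td7y', 'qcgx', 'gr', 'u3clu']

Lazy quantifiers expand one character at a time until the remainder of the pattern can match.
Scanning left to right: at [2:10] match '/*td7y*/', group 1 = 'td7y'; at [12:20] match '/*qcgx*/', group 1 = 'qcgx'; at [22:28] match '/*gr*/', group 1 = 'gr'; at [30:39] match '/*u3clu*/', group 1 = 'u3clu'.
Because there's exactly one group, `findall` drops the full match and keeps group 1 from each hit.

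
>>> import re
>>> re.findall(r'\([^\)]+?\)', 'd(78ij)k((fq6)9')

['(78ij)', '((fq6)']

Matches: at [1:7] → '(78ij)'; at [8:14] → '((fq6)'.
`findall` yields the raw match text (2 of them) because the pattern has no groups.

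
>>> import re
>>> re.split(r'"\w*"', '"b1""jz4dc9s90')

['', '"jz4dc9s90']

The string is cut at each match, leaving 2 pieces.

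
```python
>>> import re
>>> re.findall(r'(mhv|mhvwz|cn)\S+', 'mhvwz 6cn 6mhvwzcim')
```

Alternation isn't longest-match — the leftmost alternative that fits at this position is chosen.
Walking the string: at [0:5] match 'mhvwz', group 1 = 'mhv'; at [11:19] match 'mhvwzcim', group 1 = 'mhv'.
With a single group, `findall` returns only what that group captured — 2 items.

['mhv', 'mhv']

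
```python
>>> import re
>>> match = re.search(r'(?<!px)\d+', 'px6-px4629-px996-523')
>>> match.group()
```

A negative assertion filters positions out without eating any characters.
Unlike `match`, `search` isn't anchored — it looks for the pattern anywhere in the string.
The match spans [7:10] → '629'.

'629'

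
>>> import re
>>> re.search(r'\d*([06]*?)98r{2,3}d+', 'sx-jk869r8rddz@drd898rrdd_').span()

(18, 25)

This matches zero or more of a digit; then zero or more of one of [06] (lazy) (captured); then the literal '98', then 2 to 3 of the literal 'r', then one or more of a literal 'd'.
`search` walks the string left to right and returns the first match it finds.
The match spans [18:25] → '898rrdd'.
Captured: group 1 = ''.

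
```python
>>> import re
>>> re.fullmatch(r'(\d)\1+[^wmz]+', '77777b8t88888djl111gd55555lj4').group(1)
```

'7'

The backreference `\1` re-matches whatever the first group consumed, character for character.
`fullmatch` succeeds only if the pattern covers the string from start to end.
The match spans [0:29] → '77777b8t88888djl111gd55555lj4'.
Captured: group 1 = '7'.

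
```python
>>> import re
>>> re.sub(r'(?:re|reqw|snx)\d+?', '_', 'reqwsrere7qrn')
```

Matches: at [7:10] → 're7'.
Every occurrence is swapped for '_'.

'reqwsre_qrn'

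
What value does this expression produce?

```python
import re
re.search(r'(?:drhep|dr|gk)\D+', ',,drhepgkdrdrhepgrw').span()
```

Unlike `match`, `search` isn't anchored — it looks for the pattern anywhere in the string.
The match spans [2:19] → 'drhepgkdrdrhepgrw'.

(2, 19)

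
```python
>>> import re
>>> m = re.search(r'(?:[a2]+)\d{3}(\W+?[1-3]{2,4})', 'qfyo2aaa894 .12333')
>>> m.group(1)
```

' .1233'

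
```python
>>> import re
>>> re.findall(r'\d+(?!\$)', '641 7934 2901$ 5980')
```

['641', '7934', '290', '5980']

The negative lookahead/lookbehind blocks any match where the forbidden context is present.
`findall` yields the raw match text (4 of them) because the pattern has no groups.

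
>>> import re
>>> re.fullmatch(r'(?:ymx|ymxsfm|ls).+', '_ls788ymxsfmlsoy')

`re.fullmatch` requires the pattern to consume the entire string.
Here the pattern can't cover the whole string, so the call returns None.

None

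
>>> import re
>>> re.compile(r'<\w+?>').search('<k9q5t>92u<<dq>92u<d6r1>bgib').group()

Unlike `match`, `search` isn't anchored — it looks for the pattern anywhere in the string.
The match spans [0:7] → '<k9q5t>'.

'<k9q5t>'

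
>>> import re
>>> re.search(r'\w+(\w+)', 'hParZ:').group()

Pattern: one or more of a word character; then one or more of a word character (captured).
The match spans [0:5] → 'hParZ'.

'hParZ'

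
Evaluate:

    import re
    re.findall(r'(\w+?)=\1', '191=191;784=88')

['191']

`\1` is not a pattern — it's the concrete string captured by group 1, re-applied verbatim.
One capturing group, so `findall` returns just the captured substring from the one match — 1 in all.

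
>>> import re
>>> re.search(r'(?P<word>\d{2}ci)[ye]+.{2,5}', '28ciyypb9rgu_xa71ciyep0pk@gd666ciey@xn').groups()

The match spans [0:11] → '28ciyypb9rg'.
Captured: group 1 = '28ci'.

('28ci',)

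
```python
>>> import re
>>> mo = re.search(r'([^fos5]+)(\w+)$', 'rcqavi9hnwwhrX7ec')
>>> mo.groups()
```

This matches one or more of any character except [fos5] (captured); then one or more of a word character (captured); then anchored at the end.
`search` walks the string left to right and returns the first match it finds.
The match spans [0:17] → 'rcqavi9hnwwhrX7ec'.
Captured: group 1 = 'rcqavi9hnwwhrX7e', group 2 = 'c'.

('rcqavi9hnwwhrX7e', 'c')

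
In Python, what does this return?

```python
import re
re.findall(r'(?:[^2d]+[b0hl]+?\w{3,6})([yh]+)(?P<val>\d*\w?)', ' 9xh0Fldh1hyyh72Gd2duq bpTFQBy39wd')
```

The pattern matches one or more of any character except [2d], then one or more of one of [b0hl] (lazy), then 3 to 6 of a word character (non-capturing group); then one or more of one of [yh] (captured); then zero or more of a digit, then optionally a word character (captured as 'val').
Multiple groups make `findall` return tuples — one 2-tuple for each match.

[('h', '72G'), ('y', '39w')]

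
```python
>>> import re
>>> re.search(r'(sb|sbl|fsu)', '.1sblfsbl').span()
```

(2, 4)

The regex engine tests alternatives in the order written; an earlier branch that matches wins even if a later one would match more.
`search` walks the string left to right and returns the first match it finds.
The match spans [2:4] → 'sb'.
Captured: group 1 = 'sb'.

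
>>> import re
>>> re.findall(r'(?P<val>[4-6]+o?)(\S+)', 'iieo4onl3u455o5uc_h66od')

[('4o', 'nl3u455o5uc_h66od')]

The pattern matches one or more of a character in [4-6], then optionally a literal 'o' (captured as 'val'); then one or more of a non-whitespace character (captured).
Matches: at [4:23] match '4onl3u455o5uc_h66od', groups = ('4o', 'nl3u455o5uc_h66od').
2 groups means the one result is a tuple of 2 captured strings — 1 here.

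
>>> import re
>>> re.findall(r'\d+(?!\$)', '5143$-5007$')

['514', '500']

The negative lookahead/lookbehind blocks any match where the forbidden context is present.
No capturing groups, so `findall` returns the 2 full match strings.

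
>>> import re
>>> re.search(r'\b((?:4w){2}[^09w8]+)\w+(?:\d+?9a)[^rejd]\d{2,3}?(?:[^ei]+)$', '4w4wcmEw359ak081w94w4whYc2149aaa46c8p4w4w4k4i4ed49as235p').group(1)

The pattern matches a word boundary (`\b`, zero-width); then the literal '4w' repeated 2 times, then one or more of any character except [09w8] (captured); then one or more of a word character; then one or more of a digit (lazy), then the literal '9a' (non-capturing group); then any character except [rejd], then 2 to 3 of a digit (lazy); then one or more of any character except [ei] (non-capturing group); then anchored at the end.
`re.search` tries every starting position until one works.
The match spans [0:56] → '4w4wcmEw359ak081w94w4whYc2149aaa46c8p4w4w4k4i4ed49as235p'.
Captured: group 1 = '4w4wcmE'.

'4w4wcmE'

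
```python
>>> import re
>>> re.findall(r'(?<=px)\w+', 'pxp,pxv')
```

['p', 'v']

Lookahead/lookbehind check context without consuming it, so the matched span excludes the asserted characters.
`findall` yields the raw match text (2 of them) because the pattern has no groups.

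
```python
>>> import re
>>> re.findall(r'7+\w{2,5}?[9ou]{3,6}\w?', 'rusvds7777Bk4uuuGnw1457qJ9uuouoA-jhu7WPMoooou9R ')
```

['7777Bk4uuuG', '7qJ9uuouoA', '7WPMoooou9R']

This matches one or more of a literal '7'; then 2 to 5 of a word character (lazy), then 3 to 6 of one of [9ou], then optionally a word character.
Matches: at [6:17] → '7777Bk4uuuG'; at [22:32] → '7qJ9uuouoA'; at [36:47] → '7WPMoooou9R'.
Since nothing is captured, `findall` lists the 3 matched substrings directly.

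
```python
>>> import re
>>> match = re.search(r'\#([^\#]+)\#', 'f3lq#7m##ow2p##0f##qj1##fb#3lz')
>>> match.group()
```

'#7m#'

`re.search` scans for the first position where the pattern succeeds.
The match spans [4:8] → '#7m#'.
Captured: group 1 = '7m'.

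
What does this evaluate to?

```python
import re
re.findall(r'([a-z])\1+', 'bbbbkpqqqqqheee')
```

`\1` is not a pattern — it's the concrete string captured by group 1, re-applied verbatim.
With a single group, `findall` returns only what that group captured — 3 items.

['b', 'q', 'e']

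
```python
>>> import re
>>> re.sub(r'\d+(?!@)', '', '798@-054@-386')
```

A negative assertion filters positions out without eating any characters.
Matches: at [0:2] → '79'; at [5:7] → '05'; at [10:13] → '386'.
Every occurrence is swapped for ''.

'8@-4@-'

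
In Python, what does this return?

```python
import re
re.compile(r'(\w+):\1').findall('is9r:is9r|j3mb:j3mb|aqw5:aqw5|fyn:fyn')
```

A backreference is literal: `\1` must see the identical characters the first group matched.
One capturing group, so `findall` returns just the captured substring from each match — 4 in all.

['is9r', 'j3mb', 'aqw5', 'fyn']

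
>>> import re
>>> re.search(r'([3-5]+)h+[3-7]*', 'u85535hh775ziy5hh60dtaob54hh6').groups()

('5535',)

The pattern matches one or more of a character in [3-5] (captured); then one or more of a literal 'h', then zero or more of a character in [3-7].
Unlike `match`, `search` isn't anchored — it looks for the pattern anywhere in the string.
The match spans [2:11] → '5535hh775'.
Captured: group 1 = '5535'.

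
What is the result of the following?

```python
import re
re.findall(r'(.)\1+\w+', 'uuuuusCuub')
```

A backreference is literal: `\1` must see the identical characters the first group matched.
`findall` collects group 1 from the one match (1 total).

['u']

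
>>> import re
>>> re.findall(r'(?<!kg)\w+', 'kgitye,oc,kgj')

The negative lookaround is zero-width — it rules out positions where the adjacent text would match, without consuming anything.
No capturing groups, so `findall` returns the 3 full match strings.

['kgitye', 'oc', 'kgj']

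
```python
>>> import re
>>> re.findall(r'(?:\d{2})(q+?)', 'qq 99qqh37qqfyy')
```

['q', 'q']

With a single group, `findall` returns only what that group captured — 2 items.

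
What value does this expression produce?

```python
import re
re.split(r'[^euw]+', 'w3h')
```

This matches one or more of any character except [euw].
Matches to split on: at [1:3] → '3h'.
The string is cut at each match, leaving 2 pieces.

['w', '']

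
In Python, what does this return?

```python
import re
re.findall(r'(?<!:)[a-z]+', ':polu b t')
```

['olu', 'b', 't']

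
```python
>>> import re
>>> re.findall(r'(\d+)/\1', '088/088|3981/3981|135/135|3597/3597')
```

['088', '3981', '135', '3597']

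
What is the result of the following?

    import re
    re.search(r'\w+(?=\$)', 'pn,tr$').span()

(3, 5)

The `(?=…)`/`(?<=…)` assertion just peeks at neighbouring text; it doesn't advance the match position.
`re.search` tries every starting position until one works.
The match spans [3:5] → 'tr'.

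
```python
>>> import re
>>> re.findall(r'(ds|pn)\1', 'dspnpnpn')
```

After group 1 captures some text, `\1` only succeeds where that same text appears again.
With a single group, `findall` returns only what that group captured — 1 item.

['pn']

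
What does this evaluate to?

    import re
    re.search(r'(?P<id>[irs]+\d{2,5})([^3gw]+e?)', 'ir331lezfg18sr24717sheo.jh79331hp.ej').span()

This matches one or more of one of [irs], then 2 to 5 of a digit (captured as 'id'); then one or more of any character except [3gw], then optionally the literal 'e' (captured).
Unlike `match`, `search` isn't anchored — it looks for the pattern anywhere in the string.
The match spans [0:9] → 'ir331lezf'.
Captured: group 1 = 'ir331', group 2 = 'lezf'.

(0, 9)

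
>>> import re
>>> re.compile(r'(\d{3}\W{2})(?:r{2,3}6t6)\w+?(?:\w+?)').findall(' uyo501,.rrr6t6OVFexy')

['501,.']

The pattern matches exactly 3 of a digit, then exactly 2 of a non-word character (captured); then 2 to 3 of a literal 'r', then the literal '6t6' (non-capturing group); then one or more of a word character (lazy); then one or more of a word character (lazy) (non-capturing group).
Walking the string: at [4:17] match '501,.rrr6t6OV', group 1 = '501,.'.
Because there's exactly one group, `findall` drops the full match and keeps group 1 from the one hit.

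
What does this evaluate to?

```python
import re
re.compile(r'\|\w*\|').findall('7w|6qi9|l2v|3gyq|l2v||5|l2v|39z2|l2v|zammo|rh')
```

['|6qi9|', '|3gyq|', '||', '|l2v|', '|l2v|']

Matches: at [2:8] → '|6qi9|'; at [11:17] → '|3gyq|'; at [20:22] → '||'; at [23:28] → '|l2v|'; at [32:37] → '|l2v|'.
No capturing groups, so `findall` returns the 5 full match strings.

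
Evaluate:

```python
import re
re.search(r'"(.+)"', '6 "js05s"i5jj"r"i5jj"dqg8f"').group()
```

'"js05s"i5jj"r"i5jj"dqg8f"'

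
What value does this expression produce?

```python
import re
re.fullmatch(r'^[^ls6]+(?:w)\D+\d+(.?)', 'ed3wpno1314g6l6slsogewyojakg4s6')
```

None

The pattern matches anchored at the start of the string; then one or more of any character except [ls6]; then a literal 'w' (non-capturing group); then one or more of a non-digit, then one or more of a digit; then optionally any character (captured).
`re.fullmatch` is like wrapping the pattern in `^…$` (in single-line mode).
Here there's no way to consume every character, so the call returns None.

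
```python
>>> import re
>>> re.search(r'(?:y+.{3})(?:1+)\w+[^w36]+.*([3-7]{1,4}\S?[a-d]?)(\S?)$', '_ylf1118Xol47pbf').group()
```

Pattern: one or more of a literal 'y', then exactly 3 of any character (non-capturing group); then one or more of a literal '1' (non-capturing group); then one or more of a word character, then one or more of any character except [w36], then zero or more of any character; then 1 to 4 of a character in [3-7], then optionally a non-whitespace character, then optionally a character in [a-d] (captured); then optionally a non-whitespace character (captured); then anchored at the end.
`search` walks the string left to right and returns the first match it finds.
The match spans [1:16] → 'ylf1118Xol47pbf'.
Captured: group 1 = '7pb', group 2 = 'f'.

'ylf1118Xol47pbf'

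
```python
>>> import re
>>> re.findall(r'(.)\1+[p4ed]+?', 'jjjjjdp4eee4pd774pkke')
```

`\1` is not a pattern — it's the concrete string captured by group 1, re-applied verbatim.
`findall` collects group 1 from each match (4 total).

['j', 'e', '7', 'k']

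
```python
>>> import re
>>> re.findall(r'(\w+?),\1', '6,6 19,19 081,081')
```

['6', '19', '081']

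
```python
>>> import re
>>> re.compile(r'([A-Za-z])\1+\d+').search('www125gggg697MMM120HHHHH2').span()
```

After group 1 captures some text, `\1` only succeeds where that same text appears again.
`re.search` tries every starting position until one works.
The match spans [0:6] → 'www125'.
Captured: group 1 = 'w'.

(0, 6)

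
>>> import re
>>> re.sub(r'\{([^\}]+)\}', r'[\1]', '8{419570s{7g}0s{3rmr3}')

'8[419570s{7g]0s[3rmr3]'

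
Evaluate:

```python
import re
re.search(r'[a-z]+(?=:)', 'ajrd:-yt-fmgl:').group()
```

The `(?=…)`/`(?<=…)` assertion just peeks at neighbouring text; it doesn't advance the match position.
`search` walks the string left to right and returns the first match it finds.
The match spans [0:4] → 'ajrd'.

'ajrd'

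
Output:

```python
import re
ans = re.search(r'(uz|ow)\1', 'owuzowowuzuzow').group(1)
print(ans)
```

The match spans [4:8] → 'owow'.
Captured: group 1 = 'ow'.

ow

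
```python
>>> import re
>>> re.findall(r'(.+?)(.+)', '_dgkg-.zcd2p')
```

[('_', 'dgkg-.zcd2p')]

A non-greedy quantifier consumes as few characters as it can — just enough that the remainder of the pattern still matches from where it stops; whatever follows it matches normally.
2 groups means the one result is a tuple of 2 captured strings — 1 here.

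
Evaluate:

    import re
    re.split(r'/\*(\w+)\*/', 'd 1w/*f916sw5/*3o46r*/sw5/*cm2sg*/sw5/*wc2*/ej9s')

['d 1w/*f916sw5', '3o46r', 'sw5', 'cm2sg', 'sw5', 'wc2', 'ej9s']

Matches to split on: at [13:22] → '/*3o46r*/'; at [25:34] → '/*cm2sg*/'; at [37:44] → '/*wc2*/'.
With a capturing group present, the delimiter's captured portion is kept in the result list.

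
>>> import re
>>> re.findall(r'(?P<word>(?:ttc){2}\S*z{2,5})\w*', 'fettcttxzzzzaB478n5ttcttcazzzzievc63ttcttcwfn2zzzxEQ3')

This matches the literal 'ttc' repeated 2 times, then zero or more of a non-whitespace character, then 2 to 5 of a literal 'z' (captured as 'word'); then zero or more of a word character.
One capturing group, so `findall` returns just the captured substring from the one match — 1 in all.

['ttcttcazzzzievc63ttcttcwfn2zzz']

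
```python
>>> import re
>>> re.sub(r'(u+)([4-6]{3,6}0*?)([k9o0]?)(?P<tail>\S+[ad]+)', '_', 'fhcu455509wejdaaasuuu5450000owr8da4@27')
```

'fhc_4@27'

Pattern: one or more of a literal 'u' (captured); then 3 to 6 of a character in [4-6], then zero or more of the literal '0' (lazy) (captured); then optionally one of [k9o0] (captured); then one or more of a non-whitespace character, then one or more of one of [ad] (captured as 'tail').
Every occurrence is swapped for '_'.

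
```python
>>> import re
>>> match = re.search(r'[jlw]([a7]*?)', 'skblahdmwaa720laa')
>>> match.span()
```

(3, 4)

This matches one of [jlw]; then zero or more of one of [a7] (lazy) (captured).
With the lazy modifier that quantifier settles for the fewest repetitions that let the rest of the pattern succeed (the atoms after it are unaffected and can still be greedy).
`search` walks the string left to right and returns the first match it finds.
The match spans [3:4] → 'l'.
Captured: group 1 = ''.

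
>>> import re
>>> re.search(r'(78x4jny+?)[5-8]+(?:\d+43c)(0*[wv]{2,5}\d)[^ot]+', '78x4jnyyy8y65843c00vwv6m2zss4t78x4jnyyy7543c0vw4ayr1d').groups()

('78x4jnyyy', '0vw4')

The match spans [30:53] → '78x4jnyyy7543c0vw4ayr1d'.
Captured: group 1 = '78x4jnyyy', group 2 = '0vw4'.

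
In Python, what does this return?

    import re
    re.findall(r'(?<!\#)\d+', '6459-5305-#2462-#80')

['6459', '5305', '462', '0']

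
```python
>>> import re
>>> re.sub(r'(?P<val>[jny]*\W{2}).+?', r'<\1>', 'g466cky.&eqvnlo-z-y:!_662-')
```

This matches zero or more of one of [jny], then exactly 2 of a non-word character (captured as 'val'); then one or more of any character (lazy).
A `+?`/`*?`/`{m,n}?` starts at its minimum and grows only as far as needed for what follows to match.
Matches: at [6:10] → 'y.&e'; at [18:22] → 'y:!_'.
`\1` in the replacement pulls in group 1's text for each match.

'g466ck<y.&>qvnlo-z-<y:!>662-'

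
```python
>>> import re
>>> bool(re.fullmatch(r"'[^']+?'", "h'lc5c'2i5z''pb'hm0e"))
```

False

`fullmatch` succeeds only if the pattern covers the string from start to end.
Here the string isn't matched end-to-end, so the call returns None, and `bool(None)` is False.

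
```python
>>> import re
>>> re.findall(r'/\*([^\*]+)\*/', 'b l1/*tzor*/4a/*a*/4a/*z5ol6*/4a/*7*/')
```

['tzor', 'a', 'z5ol6', '7']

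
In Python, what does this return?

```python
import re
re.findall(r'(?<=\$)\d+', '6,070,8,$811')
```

Lookahead/lookbehind check context without consuming it, so the matched span excludes the asserted characters.
No capturing groups, so `findall` returns the 1 full match string.

['811']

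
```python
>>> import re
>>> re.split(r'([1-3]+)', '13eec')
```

['', '13', 'eec']

Pattern: one or more of a character in [1-3] (captured).
Matches to split on: at [0:2] → '13'.
Because the pattern has a capturing group, `split` also inserts each captured text between the pieces.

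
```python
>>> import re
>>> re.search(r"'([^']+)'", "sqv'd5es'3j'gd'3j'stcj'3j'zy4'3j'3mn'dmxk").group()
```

"'d5es'"

`re.search` scans for the first position where the pattern succeeds.
The match spans [3:9] → "'d5es'".
Captured: group 1 = 'd5es'.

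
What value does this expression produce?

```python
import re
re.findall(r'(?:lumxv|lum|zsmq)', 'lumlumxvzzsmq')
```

['lum', 'lumxv', 'zsmq']

The regex engine tests alternatives in the order written; an earlier branch that matches wins even if a later one would match more.
Matches: at [0:3] → 'lum'; at [3:8] → 'lumxv'; at [9:13] → 'zsmq'.
Since nothing is captured, `findall` lists the 3 matched substrings directly.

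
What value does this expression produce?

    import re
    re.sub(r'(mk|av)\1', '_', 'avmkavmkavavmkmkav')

The backreference `\1` re-matches whatever the first group consumed, character for character.
Matches: at [8:12] → 'avav'; at [12:16] → 'mkmk'.
`sub` substitutes '_' at each match site.

'avmkavmk__av'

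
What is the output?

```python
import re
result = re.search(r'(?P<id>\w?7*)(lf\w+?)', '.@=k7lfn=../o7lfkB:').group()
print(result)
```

k7lfn

Pattern: optionally a word character, then zero or more of a literal '7' (captured as 'id'); then the literal 'lf', then one or more of a word character (lazy) (captured).
The match spans [3:8] → 'k7lfn'.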